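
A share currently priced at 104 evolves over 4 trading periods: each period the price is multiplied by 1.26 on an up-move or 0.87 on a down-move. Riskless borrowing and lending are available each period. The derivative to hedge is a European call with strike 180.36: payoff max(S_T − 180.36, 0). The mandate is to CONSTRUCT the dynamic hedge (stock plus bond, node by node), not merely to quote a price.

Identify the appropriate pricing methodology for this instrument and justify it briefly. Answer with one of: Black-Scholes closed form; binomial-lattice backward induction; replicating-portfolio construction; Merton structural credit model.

Key observation: the mandate to exhibit the hedge at every date and state singles out the replicating-portfolio construction on the 4-period tree with factors 1.26 and 0.87 from 104.

framework: replicating-portfolio construction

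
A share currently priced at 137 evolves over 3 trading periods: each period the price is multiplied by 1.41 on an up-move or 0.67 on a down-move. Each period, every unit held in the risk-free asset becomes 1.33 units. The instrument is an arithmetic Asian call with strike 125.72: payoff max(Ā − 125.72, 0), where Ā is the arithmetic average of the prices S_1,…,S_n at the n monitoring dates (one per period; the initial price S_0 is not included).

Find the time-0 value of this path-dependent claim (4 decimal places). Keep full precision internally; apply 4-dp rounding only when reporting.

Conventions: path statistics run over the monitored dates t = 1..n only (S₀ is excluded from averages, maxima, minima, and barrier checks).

No-arbitrage gives p* = (R−d)/(u−d) = 0.8919: enumerate every path, weight its payoff by its p*-probability, and discount by R^3.
Enumerate all 2^3 = 8 price paths (U = up ×1.41, D = down ×0.67); each path with k up-moves has probability p*^k·(1−p*)^(3−k).
DDD: Ā=64.8313, payoff=0.0000, prob=0.001263
UDD: Ā=136.4360, payoff=10.7160, prob=0.010424
DUD: Ā=102.6426, payoff=0.0000, prob=0.010424
UUD: Ā=216.0091, payoff=90.2891, prob=0.085997
DDU: Ā=80.0011, payoff=0.0000, prob=0.010424
UDU: Ā=168.3605, payoff=42.6405, prob=0.085997
DUU: Ā=134.5672, payoff=8.8472, prob=0.085997
UUU: Ā=283.1937, payoff=157.4737, prob=0.709474
Price = Σ prob·payoff / R^3 = 124.027579 / 2.352637 = 52.7185

price = 52.7185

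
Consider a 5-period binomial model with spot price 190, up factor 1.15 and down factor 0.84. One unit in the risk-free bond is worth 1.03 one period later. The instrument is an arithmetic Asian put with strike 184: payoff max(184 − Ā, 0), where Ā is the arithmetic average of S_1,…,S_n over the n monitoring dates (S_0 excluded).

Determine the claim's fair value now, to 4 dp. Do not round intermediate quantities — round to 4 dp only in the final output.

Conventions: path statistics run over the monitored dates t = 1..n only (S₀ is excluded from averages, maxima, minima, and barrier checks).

Risk-neutral up-probability p* = (R−d)/(u−d) = (1.03−0.84)/(1.15−0.84) = 0.6129; the claim prices as the p*-weighted sum of path payoffs discounted by R^5.
Enumerate all 2^5 = 32 price paths (U = up ×1.15, D = down ×0.84); each path with k up-moves has probability p*^k·(1−p*)^(5−k).
DDDDD: Ā=116.0667, payoff=67.9333, prob=0.008692
UDDDD: Ā=158.9009, payoff=25.0991, prob=0.013762
DUDDD: Ā=147.1209, payoff=36.8791, prob=0.013762
UUDDD: Ā=201.4155, payoff=0.0000, prob=0.021789
DDUDD: Ā=137.2257, payoff=46.7743, prob=0.013762
UDUDD: Ā=187.8685, payoff=0.0000, prob=0.021789
DUUDD: Ā=176.0885, payoff=7.9115, prob=0.021789
UUUDD: Ā=241.0735, payoff=0.0000, prob=0.034500
DDDUD: Ā=128.9137, payoff=55.0863, prob=0.013762
UDDUD: Ā=176.4890, payoff=7.5110, prob=0.021789
DUDUD: Ā=164.7090, payoff=19.2910, prob=0.021789
UUDUD: Ā=225.4944, payoff=0.0000, prob=0.034500
DDUUD: Ā=154.8138, payoff=29.1862, prob=0.021789
UDUUD: Ā=211.9474, payoff=0.0000, prob=0.034500
DUUUD: Ā=200.1674, payoff=0.0000, prob=0.034500
UUUUD: Ā=274.0388, payoff=0.0000, prob=0.054624
DDDDU: Ā=121.9316, payoff=62.0684, prob=0.013762
UDDDU: Ā=166.9302, payoff=17.0698, prob=0.021789
DUDDU: Ā=155.1502, payoff=28.8498, prob=0.021789
UUDDU: Ā=212.4080, payoff=0.0000, prob=0.034500
DDUDU: Ā=145.2550, payoff=38.7450, prob=0.021789
UDUDU: Ā=198.8610, payoff=0.0000, prob=0.034500
DUUDU: Ā=187.0810, payoff=0.0000, prob=0.034500
UUUDU: Ā=256.1229, payoff=0.0000, prob=0.054624
DDDUU: Ā=136.9431, payoff=47.0569, prob=0.021789
UDDUU: Ā=187.4816, payoff=0.0000, prob=0.034500
DUDUU: Ā=175.7016, payoff=8.2984, prob=0.034500
UUDUU: Ā=240.5438, payoff=0.0000, prob=0.054624
DDUUU: Ā=165.8064, payoff=18.1936, prob=0.034500
UDUUU: Ā=226.9968, payoff=0.0000, prob=0.054624
DUUUU: Ā=215.2168, payoff=0.0000, prob=0.054624
UUUUU: Ā=294.6421, payoff=0.0000, prob=0.086489
Price = Σ prob·payoff / R^5 = 8.875710 / 1.159274 = 7.6563

price = 7.6563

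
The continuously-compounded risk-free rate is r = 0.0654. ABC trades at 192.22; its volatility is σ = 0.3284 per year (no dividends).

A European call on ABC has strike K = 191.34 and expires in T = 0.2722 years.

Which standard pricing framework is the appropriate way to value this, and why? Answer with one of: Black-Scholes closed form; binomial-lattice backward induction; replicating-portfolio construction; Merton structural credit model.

framework: Black-Scholes closed form

Key observation: with ABC following a GBM at constant σ and r, the European call struck at 191.34 prices in closed form — nothing here needs a stepwise model or a balance sheet.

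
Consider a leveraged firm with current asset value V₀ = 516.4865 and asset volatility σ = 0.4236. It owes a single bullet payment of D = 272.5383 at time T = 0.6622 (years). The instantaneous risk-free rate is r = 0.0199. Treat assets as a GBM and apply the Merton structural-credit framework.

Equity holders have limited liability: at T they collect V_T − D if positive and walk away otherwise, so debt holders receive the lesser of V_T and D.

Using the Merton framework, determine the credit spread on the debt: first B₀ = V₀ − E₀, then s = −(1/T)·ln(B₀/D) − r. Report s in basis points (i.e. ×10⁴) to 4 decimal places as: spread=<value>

spread=80.5371

Equity is a call on the firm's assets struck at D = 272.5383:
d₁ = [ln(V₀/D) + (r + σ²/2)T] / (σ√T)
   = [ln(516.4865/272.5383) + (0.0199 + 0.5·0.4236²)·0.6622] / (0.4236·√0.6622)
   = [0.639270 + 0.072589] / 0.344707 = 2.065112
d₂ = d₁ − σ√T = 2.065112 − 0.344707 = 1.720405
N(d₁) = 0.980544,  N(d₂) = 0.957321,  e^(−rT) = 0.986909
E₀ = V₀·N(d₁) − D·e^(−rT)·N(d₂)
   = 516.4865·0.980544 − 272.5383·0.986909·0.957321 = 248.946735
B₀ = V₀ − E₀ = 516.4865 − 248.946735 = 267.539765
spread = −(1/T)·ln(B₀/D) − r = −(1/0.6622)·ln(267.539765/272.5383) − 0.0199 = 0.00805371
in basis points: 0.00805371 × 10⁴ = 80.5371 bp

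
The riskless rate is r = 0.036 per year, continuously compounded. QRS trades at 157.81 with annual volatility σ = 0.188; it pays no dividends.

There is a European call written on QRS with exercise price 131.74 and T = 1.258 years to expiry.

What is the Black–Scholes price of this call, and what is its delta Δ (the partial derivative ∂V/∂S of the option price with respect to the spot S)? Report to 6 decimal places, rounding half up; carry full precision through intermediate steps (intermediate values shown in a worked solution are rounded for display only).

σ√T = 0.188·√1.258 = 0.210862
d₁ = (ln(S/K) + (r+σ²/2)T) / (σ√T) = (ln(157.81/131.74) + (0.036+0.188²/2)·1.258) / 0.210862 = (0.180561 + 0.067519) / 0.210862 = 1.176509
d₂ = d₁ − σ√T = 1.176509 − 0.210862 = 0.965647
e^{−rT} = 0.955722
N(d₁) = 0.880304,  N(d₂) = 0.832889
Call price V = S·N(d₁) − K·e^{−rT}·N(d₂) = 138.920798 − 104.866486 = 34.054312
Δ = N(d₁) = 0.880304

price = 34.054312
Δ = 0.880304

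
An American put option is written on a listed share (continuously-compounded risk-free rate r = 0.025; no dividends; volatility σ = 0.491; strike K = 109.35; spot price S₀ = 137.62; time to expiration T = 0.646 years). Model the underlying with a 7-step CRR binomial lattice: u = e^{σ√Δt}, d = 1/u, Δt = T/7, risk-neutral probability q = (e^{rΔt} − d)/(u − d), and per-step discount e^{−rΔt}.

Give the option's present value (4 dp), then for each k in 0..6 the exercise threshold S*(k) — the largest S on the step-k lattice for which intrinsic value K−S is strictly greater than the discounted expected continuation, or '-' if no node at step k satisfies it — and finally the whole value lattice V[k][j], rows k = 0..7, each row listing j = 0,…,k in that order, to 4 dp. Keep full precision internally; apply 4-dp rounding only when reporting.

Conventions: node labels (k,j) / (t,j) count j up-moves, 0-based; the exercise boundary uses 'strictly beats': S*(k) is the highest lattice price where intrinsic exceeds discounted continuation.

Δt=0.09229  u=1.16086  d=0.86143  q=0.47049  discount=0.99770
step 7 (expiry): payoffs max(K−S,0) = 60.9071 44.0689 21.3779 0.0000 0.0000 0.0000 0.0000 0.0000
step 6: (k=6,j=0): S=56.2352, K−S=53.1148, hold=52.8628 ⇒ V=53.1148 exercise | (k=6,j=1): S=75.7820, K−S=33.5680, hold=33.3160 ⇒ V=33.5680 exercise | (k=6,j=2): S=102.1231, K−S=7.2269, hold=11.2936 ⇒ V=11.2936 continue | (k=6,j=3): S=137.6200, K−S=0.0000, hold=0.0000 ⇒ V=0.0000 continue | (k=6,j=4): S=185.4553, K−S=0.0000, hold=0.0000 ⇒ V=0.0000 continue | (k=6,j=5): S=249.9176, K−S=0.0000, hold=0.0000 ⇒ V=0.0000 continue | (k=6,j=6): S=336.7864, K−S=0.0000, hold=0.0000 ⇒ V=0.0000 continue  boundary S*=75.7820
step 5: (k=5,j=0): S=65.2811, K−S=44.0689, hold=43.8169 ⇒ V=44.0689 exercise | (k=5,j=1): S=87.9721, K−S=21.3779, hold=23.0348 ⇒ V=23.0348 continue | (k=5,j=2): S=118.5503, K−S=0.0000, hold=5.9663 ⇒ V=5.9663 continue | (k=5,j=3): S=159.7572, K−S=0.0000, hold=0.0000 ⇒ V=0.0000 continue | (k=5,j=4): S=215.2871, K−S=0.0000, hold=0.0000 ⇒ V=0.0000 continue | (k=5,j=5): S=290.1187, K−S=0.0000, hold=0.0000 ⇒ V=0.0000 continue  boundary S*=65.2811
step 4: (k=4,j=0): S=75.7820, K−S=33.5680, hold=34.0938 ⇒ V=34.0938 continue | (k=4,j=1): S=102.1231, K−S=7.2269, hold=14.9696 ⇒ V=14.9696 continue | (k=4,j=2): S=137.6200, K−S=0.0000, hold=3.1519 ⇒ V=3.1519 continue | (k=4,j=3): S=185.4553, K−S=0.0000, hold=0.0000 ⇒ V=0.0000 continue | (k=4,j=4): S=249.9176, K−S=0.0000, hold=0.0000 ⇒ V=0.0000 continue  boundary S*=-
step 3: (k=3,j=0): S=87.9721, K−S=21.3779, hold=25.0381 ⇒ V=25.0381 continue | (k=3,j=1): S=118.5503, K−S=0.0000, hold=9.3878 ⇒ V=9.3878 continue | (k=3,j=2): S=159.7572, K−S=0.0000, hold=1.6651 ⇒ V=1.6651 continue | (k=3,j=3): S=215.2871, K−S=0.0000, hold=0.0000 ⇒ V=0.0000 continue  boundary S*=-
step 2: (k=2,j=0): S=102.1231, K−S=7.2269, hold=17.6340 ⇒ V=17.6340 continue | (k=2,j=1): S=137.6200, K−S=0.0000, hold=5.7410 ⇒ V=5.7410 continue | (k=2,j=2): S=185.4553, K−S=0.0000, hold=0.8797 ⇒ V=0.8797 continue  boundary S*=-
step 1: (k=1,j=0): S=118.5503, K−S=0.0000, hold=12.0107 ⇒ V=12.0107 continue | (k=1,j=1): S=159.7572, K−S=0.0000, hold=3.4458 ⇒ V=3.4458 continue  boundary S*=-
step 0: (k=0,j=0): S=137.6200, K−S=0.0000, hold=7.9626 ⇒ V=7.9626 continue  boundary S*=-

price = 7.9626
boundary = - - - - - 65.2811 75.7820
tree:
7.9626
12.0107 3.4458
17.6340 5.7410 0.8797
25.0381 9.3878 1.6651 0.0000
34.0938 14.9696 3.1519 0.0000 0.0000
44.0689 23.0348 5.9663 0.0000 0.0000 0.0000
53.1148 33.5680 11.2936 0.0000 0.0000 0.0000 0.0000
60.9071 44.0689 21.3779 0.0000 0.0000 0.0000 0.0000 0.0000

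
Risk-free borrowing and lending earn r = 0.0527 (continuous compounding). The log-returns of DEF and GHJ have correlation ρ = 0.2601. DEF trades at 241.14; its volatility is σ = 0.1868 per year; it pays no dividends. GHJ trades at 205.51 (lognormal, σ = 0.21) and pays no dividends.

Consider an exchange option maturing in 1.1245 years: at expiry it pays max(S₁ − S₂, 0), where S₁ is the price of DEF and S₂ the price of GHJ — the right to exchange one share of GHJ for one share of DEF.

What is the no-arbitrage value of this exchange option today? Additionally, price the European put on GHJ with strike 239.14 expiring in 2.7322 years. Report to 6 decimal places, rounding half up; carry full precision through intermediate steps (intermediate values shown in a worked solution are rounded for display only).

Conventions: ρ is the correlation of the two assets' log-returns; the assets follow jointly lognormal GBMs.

σ_eff = √(σ₁² + σ₂² − 2ρσ₁σ₂) = √(0.1868² + 0.21² − 2·0.2601·0.1868·0.21) = 0.242049
d₁ = (ln(S₁/S₂) + (q₂ − q₁ + σ_eff²/2)T) / (σ_eff√T) = (ln(241.14/205.51) + (0.0 − 0.0 + 0.029294)·1.1245) / 0.256675 = 0.751238
d₂ = d₁ − σ_eff√T = 0.751238 − 0.256675 = 0.494563
N(d₁) = 0.773745,  N(d₂) = 0.689546
V = S₁·e^{−q₁T}·N(d₁) − S₂·e^{−q₂T}·N(d₂) = 186.580946 − 141.708548 = 44.872398
[vanilla: GHJ put K=239.14]
σ√T = 0.21·√2.7322 = 0.347117
d₁ = (ln(S/K) + (r+σ²/2)T) / (σ√T) = (ln(205.51/239.14) + (0.0527+0.21²/2)·2.7322) / 0.347117 = (-0.151554 + 0.204232) / 0.347117 = 0.151757
d₂ = d₁ − σ√T = 0.151757 − 0.347117 = -0.195359
e^{−rT} = 0.865899
N(−d₁) = 0.439689,  N(−d₂) = 0.577444
price = K·e^{−rT}·N(−d₂) − S·N(−d₁) = 119.572010 − 90.360525 = 29.211484

exchange price = 44.872398
price(GHJ put K=239.14) = 29.211484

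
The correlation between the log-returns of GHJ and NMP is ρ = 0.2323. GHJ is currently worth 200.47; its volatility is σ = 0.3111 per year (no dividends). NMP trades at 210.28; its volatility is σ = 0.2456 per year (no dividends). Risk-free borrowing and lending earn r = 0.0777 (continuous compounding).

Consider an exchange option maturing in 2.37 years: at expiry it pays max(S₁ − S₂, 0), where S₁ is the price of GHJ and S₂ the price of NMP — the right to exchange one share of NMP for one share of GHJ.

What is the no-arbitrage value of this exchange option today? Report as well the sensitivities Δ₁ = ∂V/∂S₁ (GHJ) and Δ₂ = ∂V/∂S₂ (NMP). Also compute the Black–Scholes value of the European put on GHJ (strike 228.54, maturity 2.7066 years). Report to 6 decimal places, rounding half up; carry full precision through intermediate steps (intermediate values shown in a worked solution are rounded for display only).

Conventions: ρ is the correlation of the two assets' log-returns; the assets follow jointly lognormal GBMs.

exchange price = 38.725494
Δ1 = 0.571200
Δ2 = -0.360390
price(GHJ put K=228.54) = 31.765850

σ_eff = √(σ₁² + σ₂² − 2ρσ₁σ₂) = √(0.3111² + 0.2456² − 2·0.2323·0.3111·0.2456) = 0.348718
d₁ = (ln(S₁/S₂) + (q₂ − q₁ + σ_eff²/2)T) / (σ_eff√T) = (ln(200.47/210.28) + (0.0 − 0.0 + 0.060802)·2.37) / 0.536845 = 0.179429
d₂ = d₁ − σ_eff√T = 0.179429 − 0.536845 = -0.357415
N(d₁) = 0.571200,  N(d₂) = 0.360390
V = S₁·e^{−q₁T}·N(d₁) − S₂·e^{−q₂T}·N(d₂) = 114.508407 − 75.782913 = 38.725494
Δ₁ = e^{−q₁T}·N(d₁) = 0.571200;  Δ₂ = −e^{−q₂T}·N(d₂) = -0.360390
[vanilla: GHJ put K=228.54]
σ√T = 0.3111·√2.7066 = 0.511814
d₁ = (ln(S/K) + (r+σ²/2)T) / (σ√T) = (ln(200.47/228.54) + (0.0777+0.3111²/2)·2.7066) / 0.511814 = (-0.131047 + 0.341280) / 0.511814 = 0.410760
d₂ = d₁ − σ√T = 0.410760 − 0.511814 = -0.101053
e^{−rT} = 0.810339
N(−d₁) = 0.340624,  N(−d₂) = 0.540246
price = K·e^{−rT}·N(−d₂) − S·N(−d₁) = 100.050763 − 68.284913 = 31.765850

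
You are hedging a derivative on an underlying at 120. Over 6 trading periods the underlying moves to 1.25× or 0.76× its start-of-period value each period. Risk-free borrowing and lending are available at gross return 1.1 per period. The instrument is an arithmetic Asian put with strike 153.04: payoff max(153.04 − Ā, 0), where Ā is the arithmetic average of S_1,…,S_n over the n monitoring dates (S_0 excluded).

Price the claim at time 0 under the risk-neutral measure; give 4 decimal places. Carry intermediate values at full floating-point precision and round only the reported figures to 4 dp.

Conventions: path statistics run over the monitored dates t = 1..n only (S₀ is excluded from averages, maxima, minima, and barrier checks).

price = 9.3792

No-arbitrage gives p* = (R−d)/(u−d) = 0.6939: enumerate every path, weight its payoff by its p*-probability, and discount by R^6.
Enumerate all 2^6 = 64 price paths (U = up ×1.25, D = down ×0.76); each path with k up-moves has probability p*^k·(1−p*)^(6−k).
DDDDDD: Ā=51.1290, payoff=101.9110, prob=0.000823
UDDDDD: Ā=84.0938, payoff=68.9462, prob=0.001865
DUDDDD: Ā=74.2938, payoff=78.7462, prob=0.001865
UUDDDD: Ā=122.1937, payoff=30.8463, prob=0.004228
DDUDDD: Ā=66.8458, payoff=86.1942, prob=0.001865
UDUDDD: Ā=109.9437, payoff=43.0963, prob=0.004228
DUUDDD: Ā=100.1437, payoff=52.8963, prob=0.004228
UUUDDD: Ā=164.7100, payoff=0.0000, prob=0.009584
DDDUDD: Ā=61.1853, payoff=91.8547, prob=0.001865
UDDUDD: Ā=100.6337, payoff=52.4063, prob=0.004228
DUDUDD: Ā=90.8337, payoff=62.2063, prob=0.004228
UUDUDD: Ā=149.3975, payoff=3.6425, prob=0.009584
DDUUDD: Ā=83.3857, payoff=69.6543, prob=0.004228
UDUUDD: Ā=137.1475, payoff=15.8925, prob=0.009584
DUUUDD: Ā=127.3475, payoff=25.6925, prob=0.009584
UUUUDD: Ā=209.4531, payoff=0.0000, prob=0.021723
DDDDUD: Ā=56.8833, payoff=96.1567, prob=0.001865
UDDDUD: Ā=93.5581, payoff=59.4819, prob=0.004228
DUDDUD: Ā=83.7581, payoff=69.2819, prob=0.004228
UUDDUD: Ā=137.7600, payoff=15.2800, prob=0.009584
DDUDUD: Ā=76.3101, payoff=76.7299, prob=0.004228
UDUDUD: Ā=125.5100, payoff=27.5300, prob=0.009584
DUUDUD: Ā=115.7100, payoff=37.3300, prob=0.009584
UUUDUD: Ā=190.3125, payoff=0.0000, prob=0.021723
DDDUUD: Ā=70.6496, payoff=82.3904, prob=0.004228
UDDUUD: Ā=116.2000, payoff=36.8400, prob=0.009584
DUDUUD: Ā=106.4000, payoff=46.6400, prob=0.009584
UUDUUD: Ā=175.0000, payoff=0.0000, prob=0.021723
DDUUUD: Ā=98.9520, payoff=54.0880, prob=0.009584
UDUUUD: Ā=162.7500, payoff=0.0000, prob=0.021723
DUUUUD: Ā=152.9500, payoff=0.0900, prob=0.021723
UUUUUD: Ā=251.5625, payoff=0.0000, prob=0.049239
DDDDDU: Ā=53.6138, payoff=99.4262, prob=0.001865
UDDDDU: Ā=88.1806, payoff=64.8594, prob=0.004228
DUDDDU: Ā=78.3806, payoff=74.6594, prob=0.004228
UUDDDU: Ā=128.9155, payoff=24.1245, prob=0.009584
DDUDDU: Ā=70.9326, payoff=82.1074, prob=0.004228
UDUDDU: Ā=116.6655, payoff=36.3745, prob=0.009584
DUUDDU: Ā=106.8655, payoff=46.1745, prob=0.009584
UUUDDU: Ā=175.7656, payoff=0.0000, prob=0.021723
DDDUDU: Ā=65.2721, payoff=87.7679, prob=0.004228
UDDUDU: Ā=107.3555, payoff=45.6845, prob=0.009584
DUDUDU: Ā=97.5555, payoff=55.4845, prob=0.009584
UUDUDU: Ā=160.4531, payoff=0.0000, prob=0.021723
DDUUDU: Ā=90.1075, payoff=62.9325, prob=0.009584
UDUUDU: Ā=148.2031, payoff=4.8369, prob=0.021723
DUUUDU: Ā=138.4031, payoff=14.6369, prob=0.021723
UUUUDU: Ā=227.6367, payoff=0.0000, prob=0.049239
DDDDUU: Ā=60.9702, payoff=92.0698, prob=0.004228
UDDDUU: Ā=100.2799, payoff=52.7601, prob=0.009584
DUDDUU: Ā=90.4799, payoff=62.5601, prob=0.009584
UUDDUU: Ā=148.8156, payoff=4.2244, prob=0.021723
DDUDUU: Ā=83.0319, payoff=70.0081, prob=0.009584
UDUDUU: Ā=136.5656, payoff=16.4744, prob=0.021723
DUUDUU: Ā=126.7656, payoff=26.2744, prob=0.021723
UUUDUU: Ā=208.4961, payoff=0.0000, prob=0.049239
DDDUUU: Ā=77.3714, payoff=75.6686, prob=0.009584
UDDUUU: Ā=127.2556, payoff=25.7844, prob=0.021723
DUDUUU: Ā=117.4556, payoff=35.5844, prob=0.021723
UUDUUU: Ā=193.1836, payoff=0.0000, prob=0.049239
DDUUUU: Ā=110.0076, payoff=43.0324, prob=0.021723
UDUUUU: Ā=180.9336, payoff=0.0000, prob=0.049239
DUUUUU: Ā=171.1336, payoff=0.0000, prob=0.049239
UUUUUU: Ā=281.4697, payoff=0.0000, prob=0.111608
Price = Σ prob·payoff / R^6 = 16.615900 / 1.771561 = 9.3792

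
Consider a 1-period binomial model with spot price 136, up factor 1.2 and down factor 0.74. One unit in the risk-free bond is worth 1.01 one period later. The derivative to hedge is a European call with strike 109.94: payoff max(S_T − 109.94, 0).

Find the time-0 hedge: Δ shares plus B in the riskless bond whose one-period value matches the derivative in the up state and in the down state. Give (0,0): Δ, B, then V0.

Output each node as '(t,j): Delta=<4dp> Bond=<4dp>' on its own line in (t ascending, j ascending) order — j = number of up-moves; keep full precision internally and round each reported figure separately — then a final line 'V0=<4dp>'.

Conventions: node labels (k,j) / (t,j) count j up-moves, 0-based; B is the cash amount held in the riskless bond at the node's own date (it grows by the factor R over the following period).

(0,0): Delta=0.8513 Bond=-84.8308
V0=30.9518

No-arbitrage ⇒ martingale measure with p* = (R−d)/(u−d) = 0.5870.
Payoffs at expiry: V(1,0)=0.0000, V(1,1)=53.2600
Node (0,0) S=136.0000: V=(p*·53.2600+(1−p*)·0.0000)/1.01=30.9518; Δ=(53.2600−0.0000)/(163.2000−100.6400)=0.8513; B=V−Δ·S=-84.8308
Sanity check at the root: Δ(0,0)·S0 + B(0,0) reproduces V0 = 30.9518.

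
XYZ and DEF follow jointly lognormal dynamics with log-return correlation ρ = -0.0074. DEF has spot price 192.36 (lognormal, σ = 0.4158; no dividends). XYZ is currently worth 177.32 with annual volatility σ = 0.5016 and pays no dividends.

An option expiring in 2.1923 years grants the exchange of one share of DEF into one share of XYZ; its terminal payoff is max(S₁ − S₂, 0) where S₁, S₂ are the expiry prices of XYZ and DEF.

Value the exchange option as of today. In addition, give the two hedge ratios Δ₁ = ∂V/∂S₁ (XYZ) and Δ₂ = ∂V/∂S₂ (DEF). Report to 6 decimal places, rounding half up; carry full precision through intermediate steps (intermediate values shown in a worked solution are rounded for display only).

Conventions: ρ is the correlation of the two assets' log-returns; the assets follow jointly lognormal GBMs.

σ_eff = √(σ₁² + σ₂² − 2ρσ₁σ₂) = √(0.5016² + 0.4158² − 2·-0.0074·0.5016·0.4158) = 0.653895
d₁ = (ln(S₁/S₂) + (q₂ − q₁ + σ_eff²/2)T) / (σ_eff√T) = (ln(177.32/192.36) + (0.0 − 0.0 + 0.213789)·2.1923) / 0.968185 = 0.400004
d₂ = d₁ − σ_eff√T = 0.400004 − 0.968185 = -0.568180
N(d₁) = 0.655423,  N(d₂) = 0.284956
V = S₁·e^{−q₁T}·N(d₁) − S₂·e^{−q₂T}·N(d₂) = 116.219670 − 54.814196 = 61.405474
Key observation: r never enters — measured in units of DEF, the claim is a call on S₁/S₂ struck at 1, so only the dividend yields and σ_eff matter.
Δ₁ = e^{−q₁T}·N(d₁) = 0.655423;  Δ₂ = −e^{−q₂T}·N(d₂) = -0.284956

exchange price = 61.405474
Δ1 = 0.655423
Δ2 = -0.284956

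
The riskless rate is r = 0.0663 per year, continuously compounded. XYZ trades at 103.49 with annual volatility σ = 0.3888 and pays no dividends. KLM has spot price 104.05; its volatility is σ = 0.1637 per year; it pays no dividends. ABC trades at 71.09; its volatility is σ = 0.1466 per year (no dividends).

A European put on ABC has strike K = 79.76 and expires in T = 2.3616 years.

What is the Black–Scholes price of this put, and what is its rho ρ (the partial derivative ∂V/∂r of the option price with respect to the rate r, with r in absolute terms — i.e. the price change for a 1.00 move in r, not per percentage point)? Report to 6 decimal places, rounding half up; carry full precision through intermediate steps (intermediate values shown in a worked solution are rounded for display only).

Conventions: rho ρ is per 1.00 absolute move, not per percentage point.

σ√T = 0.1466·√2.3616 = 0.225288
d₁ = (ln(S/K) + (r+σ²/2)T) / (σ√T) = (ln(71.09/79.76) + (0.0663+0.1466²/2)·2.3616) / 0.225288 = (-0.115075 + 0.181951) / 0.225288 = 0.296847
d₂ = d₁ − σ√T = 0.296847 − 0.225288 = 0.071559
e^{−rT} = 0.855068
N(−d₁) = 0.383292,  N(−d₂) = 0.471476
Put price V = K·e^{−rT}·N(−d₂) − S·N(−d₁) = 32.154799 − 27.248211 = 4.906588
ρ = −K·T·e^{−rT}·N(−d₂) = -75.936773

price = 4.906588
ρ = -75.936773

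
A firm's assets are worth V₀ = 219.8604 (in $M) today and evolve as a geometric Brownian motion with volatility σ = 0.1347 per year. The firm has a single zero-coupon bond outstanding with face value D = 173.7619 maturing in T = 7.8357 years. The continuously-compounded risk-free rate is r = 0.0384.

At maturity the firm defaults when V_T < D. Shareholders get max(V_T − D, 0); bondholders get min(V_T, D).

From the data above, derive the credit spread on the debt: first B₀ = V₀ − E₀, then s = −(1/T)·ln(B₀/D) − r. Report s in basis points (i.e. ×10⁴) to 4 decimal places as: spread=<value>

spread=21.8827

Apply the equity-as-call identities (strike 173.7619, horizon 7.8357 years):
d₁ = [ln(V₀/D) + (r + σ²/2)T] / (σ√T)
   = [ln(219.8604/173.7619) + (0.0384 + 0.5·0.1347²)·7.8357] / (0.1347·√7.8357)
   = [0.235307 + 0.371977] / 0.377057 = 1.610590
d₂ = d₁ − σ√T = 1.610590 − 0.377057 = 1.233533
N(d₁) = 0.946365,  N(d₂) = 0.891312,  e^(−rT) = 0.740159
E₀ = V₀·N(d₁) − D·e^(−rT)·N(d₂)
   = 219.8604·0.946365 − 173.7619·0.740159·0.891312 = 93.435494
B₀ = V₀ − E₀ = 219.8604 − 93.435494 = 126.424906
spread = −(1/T)·ln(B₀/D) − r = −(1/7.8357)·ln(126.424906/173.7619) − 0.0384 = 0.00218827
in basis points: 0.00218827 × 10⁴ = 21.8827 bp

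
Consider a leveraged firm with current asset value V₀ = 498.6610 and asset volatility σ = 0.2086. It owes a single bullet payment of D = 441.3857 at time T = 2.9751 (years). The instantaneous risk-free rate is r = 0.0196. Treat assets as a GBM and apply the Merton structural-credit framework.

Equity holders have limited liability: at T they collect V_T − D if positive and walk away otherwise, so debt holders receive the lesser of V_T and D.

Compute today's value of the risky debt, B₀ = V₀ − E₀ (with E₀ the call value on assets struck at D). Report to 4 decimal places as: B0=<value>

Equity is a call on the firm's assets struck at D = 441.3857:
d₁ = [ln(V₀/D) + (r + σ²/2)T] / (σ√T)
   = [ln(498.6610/441.3857) + (0.0196 + 0.5·0.2086²)·2.9751] / (0.2086·√2.9751)
   = [0.122007 + 0.123041] / 0.359803 = 0.681063
d₂ = d₁ − σ√T = 0.681063 − 0.359803 = 0.321259
N(d₁) = 0.752084,  N(d₂) = 0.625993,  e^(−rT) = 0.943356
E₀ = V₀·N(d₁) − D·e^(−rT)·N(d₂)
   = 498.6610·0.752084 − 441.3857·0.943356·0.625993 = 114.381693
B₀ = V₀ − E₀ = 498.6610 − 114.381693 = 384.279307

B0=384.2793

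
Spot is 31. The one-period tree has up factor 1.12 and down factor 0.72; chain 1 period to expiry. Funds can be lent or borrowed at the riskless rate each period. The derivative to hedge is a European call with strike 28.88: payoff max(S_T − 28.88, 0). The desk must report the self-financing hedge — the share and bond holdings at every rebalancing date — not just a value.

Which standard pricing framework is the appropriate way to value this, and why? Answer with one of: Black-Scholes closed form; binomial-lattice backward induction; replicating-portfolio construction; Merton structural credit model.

framework: replicating-portfolio construction

Key observation: a price alone would not answer the question — the per-node share/bond construction on the spot-31, 1.12/0.72 tree is required, and only the replicating-portfolio method yields it.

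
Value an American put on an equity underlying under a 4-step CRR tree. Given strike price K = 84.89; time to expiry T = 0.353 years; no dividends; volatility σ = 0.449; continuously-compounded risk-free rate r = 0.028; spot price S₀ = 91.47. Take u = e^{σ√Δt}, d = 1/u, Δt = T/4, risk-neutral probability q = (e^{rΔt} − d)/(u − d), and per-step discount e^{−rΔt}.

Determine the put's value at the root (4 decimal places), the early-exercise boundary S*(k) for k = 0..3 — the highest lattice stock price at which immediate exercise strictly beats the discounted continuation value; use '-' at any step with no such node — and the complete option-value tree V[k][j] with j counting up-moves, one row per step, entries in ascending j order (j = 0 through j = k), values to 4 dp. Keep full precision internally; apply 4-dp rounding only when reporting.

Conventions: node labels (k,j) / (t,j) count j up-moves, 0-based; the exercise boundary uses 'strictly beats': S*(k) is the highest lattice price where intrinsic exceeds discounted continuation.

price = 6.3883
boundary = - - - 61.3049
tree:
6.3883
10.2954 2.1196
16.0119 4.0547 0.0000
23.5851 7.7565 0.0000 0.0000
31.2403 14.8376 0.0000 0.0000 0.0000

Δt=0.08825  u=1.14269  d=0.87513  q=0.47595  discount=0.99753
step 4 (expiry): payoffs max(K−S,0) = 31.2403 14.8376 0.0000 0.0000 0.0000
step 3: (k=3,j=0): S=61.3049, K−S=23.5851, hold=23.3756 ⇒ V=23.5851 exercise | (k=3,j=1): S=80.0480, K−S=4.8420, hold=7.7565 ⇒ V=7.7565 continue | (k=3,j=2): S=104.5217, K−S=0.0000, hold=0.0000 ⇒ V=0.0000 continue | (k=3,j=3): S=136.4779, K−S=0.0000, hold=0.0000 ⇒ V=0.0000 continue  boundary S*=61.3049
step 2: (k=2,j=0): S=70.0524, K−S=14.8376, hold=16.0119 ⇒ V=16.0119 continue | (k=2,j=1): S=91.4700, K−S=0.0000, hold=4.0547 ⇒ V=4.0547 continue | (k=2,j=2): S=119.4358, K−S=0.0000, hold=0.0000 ⇒ V=0.0000 continue  boundary S*=-
step 1: (k=1,j=0): S=80.0480, K−S=4.8420, hold=10.2954 ⇒ V=10.2954 continue | (k=1,j=1): S=104.5217, K−S=0.0000, hold=2.1196 ⇒ V=2.1196 continue  boundary S*=-
step 0: (k=0,j=0): S=91.4700, K−S=0.0000, hold=6.3883 ⇒ V=6.3883 continue  boundary S*=-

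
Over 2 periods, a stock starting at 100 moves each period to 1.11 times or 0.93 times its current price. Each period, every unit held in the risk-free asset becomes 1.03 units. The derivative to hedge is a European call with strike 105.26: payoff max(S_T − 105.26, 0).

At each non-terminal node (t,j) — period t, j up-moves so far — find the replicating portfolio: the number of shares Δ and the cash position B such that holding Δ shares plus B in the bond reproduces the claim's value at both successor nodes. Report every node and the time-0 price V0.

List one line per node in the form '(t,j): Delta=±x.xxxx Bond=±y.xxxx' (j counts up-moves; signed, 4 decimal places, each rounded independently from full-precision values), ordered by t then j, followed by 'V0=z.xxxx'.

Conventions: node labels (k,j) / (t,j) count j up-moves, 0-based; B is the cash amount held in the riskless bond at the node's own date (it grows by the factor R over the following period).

(0,0): Delta=0.5379 Bond=-48.5655
(1,0): Delta=0.0000 Bond=0.0000
(1,1): Delta=0.8984 Bond=-90.0405
V0=5.2221

Risk-neutral probability p* = (R−d)/(u−d) = (1.03−0.93)/(1.11−0.93) = 0.5556.
Expiry values: V(2,0)=0.0000, V(2,1)=0.0000, V(2,2)=17.9500
  t=1,j=0: stock 93.0000 → up 103.2300 (V=0.0000), down 86.4900 (V=0.0000). Price 0.0000; hedge Δ=0.0000, bond B=0.0000.
  t=1,j=1: stock 111.0000 → up 123.2100 (V=17.9500), down 103.2300 (V=0.0000). Price 9.6818; hedge Δ=0.8984, bond B=-90.0405.
  t=0,j=0: stock 100.0000 → up 111.0000 (V=9.6818), down 93.0000 (V=0.0000). Price 5.2221; hedge Δ=0.5379, bond B=-48.5655.
Check: Δ(0,0)·S0 + B(0,0) = 5.2221 = V0.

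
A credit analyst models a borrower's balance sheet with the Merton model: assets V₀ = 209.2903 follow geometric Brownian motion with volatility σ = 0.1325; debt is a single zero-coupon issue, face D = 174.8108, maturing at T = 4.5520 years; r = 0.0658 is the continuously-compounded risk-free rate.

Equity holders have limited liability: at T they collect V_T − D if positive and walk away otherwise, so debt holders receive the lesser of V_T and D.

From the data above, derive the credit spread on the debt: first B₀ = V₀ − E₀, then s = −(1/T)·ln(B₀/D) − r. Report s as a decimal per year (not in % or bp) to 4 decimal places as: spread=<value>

Equity is a call on the firm's assets struck at D = 174.8108:
d₁ = [ln(V₀/D) + (r + σ²/2)T] / (σ√T)
   = [ln(209.2903/174.8108) + (0.0658 + 0.5·0.1325²)·4.5520] / (0.1325·√4.5520)
   = [0.180018 + 0.339480] / 0.282694 = 1.837666
d₂ = d₁ − σ√T = 1.837666 − 0.282694 = 1.554972
N(d₁) = 0.966944,  N(d₂) = 0.940024,  e^(−rT) = 0.741173
E₀ = V₀·N(d₁) − D·e^(−rT)·N(d₂)
   = 209.2903·0.966944 − 174.8108·0.741173·0.940024 = 80.577885
B₀ = V₀ − E₀ = 209.2903 − 80.577885 = 128.712415
spread = −(1/T)·ln(B₀/D) − r = −(1/4.5520)·ln(128.712415/174.8108) − 0.0658 = 0.00145037

spread=0.0015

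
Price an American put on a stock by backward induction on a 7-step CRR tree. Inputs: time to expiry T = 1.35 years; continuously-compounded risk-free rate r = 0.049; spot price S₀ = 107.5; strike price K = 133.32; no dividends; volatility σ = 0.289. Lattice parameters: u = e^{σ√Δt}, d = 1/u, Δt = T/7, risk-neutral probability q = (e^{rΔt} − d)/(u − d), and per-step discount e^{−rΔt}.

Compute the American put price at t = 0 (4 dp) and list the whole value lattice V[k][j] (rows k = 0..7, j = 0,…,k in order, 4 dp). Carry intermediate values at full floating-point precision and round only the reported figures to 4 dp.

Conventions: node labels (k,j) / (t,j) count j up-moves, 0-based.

price = 28.4926
tree:
28.4926
38.6332 19.1124
49.9191 27.6868 11.0875
59.8598 38.6332 17.5037 5.0222
68.6157 49.9191 26.6381 8.9009 1.3241
76.3279 59.8598 38.6332 15.4100 2.7037 0.0000
83.1210 68.6157 49.9191 25.8200 5.5207 0.0000 0.0000
89.1043 76.3279 59.8598 38.6332 11.2729 0.0000 0.0000 0.0000

params: Δt=0.19286 u=1.13532 d=0.88081 q=0.50562 e^(-rΔt)=0.99059
t_7 payoffs: 89.1043 76.3279 59.8598 38.6332 11.2729 0.0000 0.0000 0.0000
k=6: node(6,0) S=50.1990 payoff=83.1210 vs cont=81.8670 → 83.1210 [stop]  node(6,1) S=64.7043 payoff=68.6157 vs cont=67.3618 → 68.6157 [stop]  node(6,2) S=83.4009 payoff=49.9191 vs cont=48.6651 → 49.9191 [stop]  node(6,3) S=107.5000 payoff=25.8200 vs cont=24.5661 → 25.8200 [stop]  node(6,4) S=138.5626 payoff=0.0000 vs cont=5.5207 → 5.5207 [wait]  node(6,5) S=178.6010 payoff=0.0000 vs cont=0.0000 → 0.0000 [wait]  node(6,6) S=230.2086 payoff=0.0000 vs cont=0.0000 → 0.0000 [wait]
k=5: node(5,0) S=56.9921 payoff=76.3279 vs cont=75.0740 → 76.3279 [stop]  node(5,1) S=73.4602 payoff=59.8598 vs cont=58.6059 → 59.8598 [stop]  node(5,2) S=94.6868 payoff=38.6332 vs cont=37.3792 → 38.6332 [stop]  node(5,3) S=122.0471 payoff=11.2729 vs cont=15.4100 → 15.4100 [wait]  node(5,4) S=157.3131 payoff=0.0000 vs cont=2.7037 → 2.7037 [wait]  node(5,5) S=202.7695 payoff=0.0000 vs cont=0.0000 → 0.0000 [wait]
k=4: node(4,0) S=64.7043 payoff=68.6157 vs cont=67.3618 → 68.6157 [stop]  node(4,1) S=83.4009 payoff=49.9191 vs cont=48.6651 → 49.9191 [stop]  node(4,2) S=107.5000 payoff=25.8200 vs cont=26.6381 → 26.6381 [wait]  node(4,3) S=138.5626 payoff=0.0000 vs cont=8.9009 → 8.9009 [wait]  node(4,4) S=178.6010 payoff=0.0000 vs cont=1.3241 → 1.3241 [wait]
k=3: node(3,0) S=73.4602 payoff=59.8598 vs cont=58.6059 → 59.8598 [stop]  node(3,1) S=94.6868 payoff=38.6332 vs cont=37.7890 → 38.6332 [stop]  node(3,2) S=122.0471 payoff=11.2729 vs cont=17.5037 → 17.5037 [wait]  node(3,3) S=157.3131 payoff=0.0000 vs cont=5.0222 → 5.0222 [wait]
k=2: node(2,0) S=83.4009 payoff=49.9191 vs cont=48.6651 → 49.9191 [stop]  node(2,1) S=107.5000 payoff=25.8200 vs cont=27.6868 → 27.6868 [wait]  node(2,2) S=138.5626 payoff=0.0000 vs cont=11.0875 → 11.0875 [wait]
k=1: node(1,0) S=94.6868 payoff=38.6332 vs cont=38.3142 → 38.6332 [stop]  node(1,1) S=122.0471 payoff=11.2729 vs cont=19.1124 → 19.1124 [wait]
k=0: node(0,0) S=107.5000 payoff=25.8200 vs cont=28.4926 → 28.4926 [wait]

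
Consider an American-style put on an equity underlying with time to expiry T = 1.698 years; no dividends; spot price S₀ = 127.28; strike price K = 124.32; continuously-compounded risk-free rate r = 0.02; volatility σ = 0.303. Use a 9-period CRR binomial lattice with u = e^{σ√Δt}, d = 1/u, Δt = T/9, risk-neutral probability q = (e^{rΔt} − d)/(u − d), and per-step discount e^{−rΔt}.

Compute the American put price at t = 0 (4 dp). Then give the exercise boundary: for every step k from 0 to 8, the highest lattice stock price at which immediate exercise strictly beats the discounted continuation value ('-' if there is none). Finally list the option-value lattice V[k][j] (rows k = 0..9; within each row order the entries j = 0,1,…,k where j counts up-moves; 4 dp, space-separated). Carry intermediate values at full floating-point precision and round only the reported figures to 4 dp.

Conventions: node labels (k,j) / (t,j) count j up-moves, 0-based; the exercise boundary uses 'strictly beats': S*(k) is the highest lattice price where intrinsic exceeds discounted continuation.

price = 16.9040
boundary = - - - - 75.1847 65.9131 75.1847 85.7605 97.8239
tree:
16.9040
23.0824 10.3827
30.6531 15.1100 5.3729
39.4667 21.4017 8.4526 2.0983
49.1353 29.3635 12.9950 3.6269 0.4685
58.4069 38.8117 19.4185 6.1789 0.9069 0.0000
66.5351 49.1353 27.9980 10.3310 1.7557 0.0000 0.0000
73.6610 58.4069 38.5595 16.8431 3.3986 0.0000 0.0000 0.0000
79.9082 66.5351 49.1353 26.4961 6.5791 0.0000 0.0000 0.0000 0.0000
85.3849 73.6610 58.4069 38.5595 12.7359 0.0000 0.0000 0.0000 0.0000 0.0000

Δt=0.18867, u=1.14066, d=0.87668, q=0.48147, disc=e^(-rΔt)=0.99623
k=9 terminal: V=max(K-S,0) → 85.3849 73.6610 58.4069 38.5595 12.7359 0.0000 0.0000 0.0000 0.0000 0.0000
k=8: j=0 S=44.4118 intr=79.9082 cont=79.4399 V=79.9082[EX]; j=1 S=57.7849 intr=66.5351 cont=66.0669 V=66.5351[EX]; j=2 S=75.1847 intr=49.1353 cont=48.6671 V=49.1353[EX]; j=3 S=97.8239 intr=26.4961 cont=26.0279 V=26.4961[EX]; j=4 S=127.2800 intr=0.0000 cont=6.5791 V=6.5791[hold]; j=5 S=165.6058 intr=0.0000 cont=0.0000 V=0.0000[hold]; j=6 S=215.4720 intr=0.0000 cont=0.0000 V=0.0000[hold]; j=7 S=280.3536 intr=0.0000 cont=0.0000 V=0.0000[hold]; j=8 S=364.7720 intr=0.0000 cont=0.0000 V=0.0000[hold]  S*(8)=97.8239
k=7: j=0 S=50.6590 intr=73.6610 cont=73.1928 V=73.6610[EX]; j=1 S=65.9131 intr=58.4069 cont=57.9387 V=58.4069[EX]; j=2 S=85.7605 intr=38.5595 cont=38.0913 V=38.5595[EX]; j=3 S=111.5841 intr=12.7359 cont=16.8431 V=16.8431[hold]; j=4 S=145.1837 intr=0.0000 cont=3.3986 V=3.3986[hold]; j=5 S=188.9005 intr=0.0000 cont=0.0000 V=0.0000[hold]; j=6 S=245.7811 intr=0.0000 cont=0.0000 V=0.0000[hold]; j=7 S=319.7893 intr=0.0000 cont=0.0000 V=0.0000[hold]  S*(7)=85.7605
k=6: j=0 S=57.7849 intr=66.5351 cont=66.0669 V=66.5351[EX]; j=1 S=75.1847 intr=49.1353 cont=48.6671 V=49.1353[EX]; j=2 S=97.8239 intr=26.4961 cont=27.9980 V=27.9980[hold]; j=3 S=127.2800 intr=0.0000 cont=10.3310 V=10.3310[hold]; j=4 S=165.6058 intr=0.0000 cont=1.7557 V=1.7557[hold]; j=5 S=215.4720 intr=0.0000 cont=0.0000 V=0.0000[hold]; j=6 S=280.3536 intr=0.0000 cont=0.0000 V=0.0000[hold]  S*(6)=75.1847
k=5: j=0 S=65.9131 intr=58.4069 cont=57.9387 V=58.4069[EX]; j=1 S=85.7605 intr=38.5595 cont=38.8117 V=38.8117[hold]; j=2 S=111.5841 intr=12.7359 cont=19.4185 V=19.4185[hold]; j=3 S=145.1837 intr=0.0000 cont=6.1789 V=6.1789[hold]; j=4 S=188.9005 intr=0.0000 cont=0.9069 V=0.9069[hold]; j=5 S=245.7811 intr=0.0000 cont=0.0000 V=0.0000[hold]  S*(5)=65.9131
k=4: j=0 S=75.1847 intr=49.1353 cont=48.7880 V=49.1353[EX]; j=1 S=97.8239 intr=26.4961 cont=29.3635 V=29.3635[hold]; j=2 S=127.2800 intr=0.0000 cont=12.9950 V=12.9950[hold]; j=3 S=165.6058 intr=0.0000 cont=3.6269 V=3.6269[hold]; j=4 S=215.4720 intr=0.0000 cont=0.4685 V=0.4685[hold]  S*(4)=75.1847
k=3: j=0 S=85.7605 intr=38.5595 cont=39.4667 V=39.4667[hold]; j=1 S=111.5841 intr=12.7359 cont=21.4017 V=21.4017[hold]; j=2 S=145.1837 intr=0.0000 cont=8.4526 V=8.4526[hold]; j=3 S=188.9005 intr=0.0000 cont=2.0983 V=2.0983[hold]  S*(3)=-
k=2: j=0 S=97.8239 intr=26.4961 cont=30.6531 V=30.6531[hold]; j=1 S=127.2800 intr=0.0000 cont=15.1100 V=15.1100[hold]; j=2 S=165.6058 intr=0.0000 cont=5.3729 V=5.3729[hold]  S*(2)=-
k=1: j=0 S=111.5841 intr=12.7359 cont=23.0824 V=23.0824[hold]; j=1 S=145.1837 intr=0.0000 cont=10.3827 V=10.3827[hold]  S*(1)=-
k=0: j=0 S=127.2800 intr=0.0000 cont=16.9040 V=16.9040[hold]  S*(0)=-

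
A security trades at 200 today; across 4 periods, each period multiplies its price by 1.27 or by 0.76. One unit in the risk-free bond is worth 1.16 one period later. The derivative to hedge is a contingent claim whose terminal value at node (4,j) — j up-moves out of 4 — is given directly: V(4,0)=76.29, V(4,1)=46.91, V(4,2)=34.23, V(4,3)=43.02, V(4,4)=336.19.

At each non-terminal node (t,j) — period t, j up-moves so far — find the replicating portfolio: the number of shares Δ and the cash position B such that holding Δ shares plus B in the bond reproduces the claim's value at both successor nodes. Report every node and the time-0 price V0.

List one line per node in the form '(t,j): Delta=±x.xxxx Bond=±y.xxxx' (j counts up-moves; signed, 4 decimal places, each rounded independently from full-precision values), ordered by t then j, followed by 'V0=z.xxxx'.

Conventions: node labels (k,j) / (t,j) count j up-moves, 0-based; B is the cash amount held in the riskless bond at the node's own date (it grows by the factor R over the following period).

Under the risk-neutral measure, an up-move has probability p* = (R−d)/(u−d) = 0.7843 and values discount at R = 1.16.
Payoffs at expiry: V(4,0)=76.2900, V(4,1)=46.9100, V(4,2)=34.2300, V(4,3)=43.0200, V(4,4)=336.1900
(3,0): S=87.7952. Δ = (V_up−V_dn)/(S_up−S_dn) = (46.9100−76.2900)/(111.4999−66.7244) = -0.6562. V = [p*·46.9100 + (1−p*)·76.2900]/1.16 = 45.9025. B = V − Δ·S = 103.5103.
(3,1): S=146.7104. Δ = (V_up−V_dn)/(S_up−S_dn) = (34.2300−46.9100)/(186.3222−111.4999) = -0.1695. V = [p*·34.2300 + (1−p*)·46.9100]/1.16 = 31.8663. B = V − Δ·S = 56.7290.
(3,2): S=245.1608. Δ = (V_up−V_dn)/(S_up−S_dn) = (43.0200−34.2300)/(311.3542−186.3222) = 0.0703. V = [p*·43.0200 + (1−p*)·34.2300]/1.16 = 35.4518. B = V − Δ·S = 18.2165.
(3,3): S=409.6766. Δ = (V_up−V_dn)/(S_up−S_dn) = (336.1900−43.0200)/(520.2893−311.3542) = 1.4032. V = [p*·336.1900 + (1−p*)·43.0200]/1.16 = 235.3080. B = V − Δ·S = -339.5352.
(2,0): S=115.5200. Δ = (V_up−V_dn)/(S_up−S_dn) = (31.8663−45.9025)/(146.7104−87.7952) = -0.2382. V = [p*·31.8663 + (1−p*)·45.9025]/1.16 = 30.0808. B = V − Δ·S = 57.6027.
(2,1): S=193.0400. Δ = (V_up−V_dn)/(S_up−S_dn) = (35.4518−31.8663)/(245.1608−146.7104) = 0.0364. V = [p*·35.4518 + (1−p*)·31.8663]/1.16 = 29.8952. B = V − Δ·S = 22.8648.
(2,2): S=322.5800. Δ = (V_up−V_dn)/(S_up−S_dn) = (235.3080−35.4518)/(409.6766−245.1608) = 1.2148. V = [p*·235.3080 + (1−p*)·35.4518]/1.16 = 165.6912. B = V − Δ·S = -226.1836.
(1,0): S=152.0000. Δ = (V_up−V_dn)/(S_up−S_dn) = (29.8952−30.0808)/(193.0400−115.5200) = -0.0024. V = [p*·29.8952 + (1−p*)·30.0808]/1.16 = 25.8063. B = V − Δ·S = 26.1701.
(1,1): S=254.0000. Δ = (V_up−V_dn)/(S_up−S_dn) = (165.6912−29.8952)/(322.5800−193.0400) = 1.0483. V = [p*·165.6912 + (1−p*)·29.8952]/1.16 = 117.5878. B = V − Δ·S = -148.6787.
(0,0): S=200.0000. Δ = (V_up−V_dn)/(S_up−S_dn) = (117.5878−25.8063)/(254.0000−152.0000) = 0.8998. V = [p*·117.5878 + (1−p*)·25.8063]/1.16 = 84.3033. B = V − Δ·S = -95.6606.
Verification: the root portfolio costs Δ(0,0)·S0 + B(0,0) = 84.3033, matching V0.

(0,0): Delta=0.8998 Bond=-95.6606
(1,0): Delta=-0.0024 Bond=26.1701
(1,1): Delta=1.0483 Bond=-148.6787
(2,0): Delta=-0.2382 Bond=57.6027
(2,1): Delta=0.0364 Bond=22.8648
(2,2): Delta=1.2148 Bond=-226.1836
(3,0): Delta=-0.6562 Bond=103.5103
(3,1): Delta=-0.1695 Bond=56.7290
(3,2): Delta=0.0703 Bond=18.2165
(3,3): Delta=1.4032 Bond=-339.5352
V0=84.3033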